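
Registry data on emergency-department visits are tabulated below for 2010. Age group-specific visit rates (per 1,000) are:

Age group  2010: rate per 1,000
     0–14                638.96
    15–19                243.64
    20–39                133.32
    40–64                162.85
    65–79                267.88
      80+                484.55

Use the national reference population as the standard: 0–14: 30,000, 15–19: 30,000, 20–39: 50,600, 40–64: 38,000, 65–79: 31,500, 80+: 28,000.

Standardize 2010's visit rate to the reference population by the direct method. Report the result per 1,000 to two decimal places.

Standard total = 208,100; weights = 0.1442, 0.1442, 0.2432, 0.1826, 0.1514, 0.1346.
Standardized rate: 0.1442×638.96 + 0.1442×243.64 + 0.2432×133.32 + 0.1826×162.85 + 0.1514×267.88 + 0.1346×484.55 = 295.1365 per 1,000.

295.14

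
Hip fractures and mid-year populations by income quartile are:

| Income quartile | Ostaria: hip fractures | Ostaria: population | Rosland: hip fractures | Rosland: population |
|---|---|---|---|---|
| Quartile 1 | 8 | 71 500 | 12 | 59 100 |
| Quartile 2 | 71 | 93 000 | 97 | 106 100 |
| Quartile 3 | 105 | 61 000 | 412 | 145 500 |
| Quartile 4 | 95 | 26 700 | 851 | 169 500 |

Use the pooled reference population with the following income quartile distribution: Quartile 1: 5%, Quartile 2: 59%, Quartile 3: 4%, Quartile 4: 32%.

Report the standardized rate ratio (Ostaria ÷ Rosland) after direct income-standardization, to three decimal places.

0.733

Income-specific rates per 100 000 for Ostaria: 11.19, 76.34, 172.13, 355.81.
For Rosland: 20.30, 91.42, 283.16, 502.06.
Standard weights: 0.05, 0.59, 0.04, 0.32.
Ostaria: 0.0500×11.19 + 0.5900×76.34 + 0.0400×172.13 + 0.3200×355.81 = 166.3454 per 100 000.
Rosland: 0.0500×20.30 + 0.5900×91.42 + 0.0400×283.16 + 0.3200×502.06 = 226.9421 per 100 000.
Ratio = 166.3454 ÷ 226.9421 = 0.73299.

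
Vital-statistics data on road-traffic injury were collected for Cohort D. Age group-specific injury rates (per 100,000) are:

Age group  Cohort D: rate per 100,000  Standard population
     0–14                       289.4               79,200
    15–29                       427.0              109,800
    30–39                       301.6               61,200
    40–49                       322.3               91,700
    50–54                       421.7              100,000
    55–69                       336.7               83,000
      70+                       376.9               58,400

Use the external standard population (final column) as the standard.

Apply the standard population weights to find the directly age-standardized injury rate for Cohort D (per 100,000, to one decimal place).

359.9

Standard total = 583,300; weights = 0.1358, 0.1882, 0.1049, 0.1572, 0.1714, 0.1423, 0.1001.
Standardized rate: 0.1358×289.4 + 0.1882×427.0 + 0.1049×301.6 + 0.1572×322.3 + 0.1714×421.7 + 0.1423×336.7 + 0.1001×376.9 = 359.9262 per 100,000.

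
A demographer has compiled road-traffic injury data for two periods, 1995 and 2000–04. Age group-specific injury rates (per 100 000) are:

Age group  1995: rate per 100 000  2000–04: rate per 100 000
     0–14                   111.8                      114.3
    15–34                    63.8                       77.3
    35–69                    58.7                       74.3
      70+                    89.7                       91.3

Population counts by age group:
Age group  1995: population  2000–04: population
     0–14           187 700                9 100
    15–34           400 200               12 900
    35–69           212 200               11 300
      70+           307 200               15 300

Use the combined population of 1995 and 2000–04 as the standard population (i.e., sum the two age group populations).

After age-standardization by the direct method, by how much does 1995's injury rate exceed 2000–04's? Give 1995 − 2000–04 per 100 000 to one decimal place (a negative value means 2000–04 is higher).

Combined standard total = 1 155 900; weights = 0.1703, 0.3574, 0.1934, 0.2790.
1995: 0.1703×111.8 + 0.3574×63.8 + 0.1934×58.7 + 0.2790×89.7 = 78.2124 per 100 000.
2000–04: 0.1703×114.3 + 0.3574×77.3 + 0.1934×74.3 + 0.2790×91.3 = 86.9255 per 100 000.
Difference = 78.2124 − 86.9255 = -8.7131.

-8.7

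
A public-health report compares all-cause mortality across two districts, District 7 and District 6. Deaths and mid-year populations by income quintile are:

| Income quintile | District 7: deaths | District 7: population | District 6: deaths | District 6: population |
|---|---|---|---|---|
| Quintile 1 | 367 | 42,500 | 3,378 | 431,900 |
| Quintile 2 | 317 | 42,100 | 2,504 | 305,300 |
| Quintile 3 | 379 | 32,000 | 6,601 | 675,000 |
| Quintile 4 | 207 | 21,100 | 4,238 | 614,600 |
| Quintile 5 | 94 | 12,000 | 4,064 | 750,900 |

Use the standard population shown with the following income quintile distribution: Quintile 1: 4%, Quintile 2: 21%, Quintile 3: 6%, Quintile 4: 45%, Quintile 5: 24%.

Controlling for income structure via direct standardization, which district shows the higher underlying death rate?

Income-specific rates per 1,000 for District 7: 8.635, 7.530, 11.844, 9.810, 7.833.
For District 6: 7.821, 8.202, 9.779, 6.896, 5.412.
Standard weights: 0.04, 0.21, 0.06, 0.45, 0.24.
District 7: 0.0400×8.635 + 0.2100×7.530 + 0.0600×11.844 + 0.4500×9.810 + 0.2400×7.833 = 8.9320 per 1,000.
District 6: 0.0400×7.821 + 0.2100×8.202 + 0.0600×9.779 + 0.4500×6.896 + 0.2400×5.412 = 7.0239 per 1,000.

District 7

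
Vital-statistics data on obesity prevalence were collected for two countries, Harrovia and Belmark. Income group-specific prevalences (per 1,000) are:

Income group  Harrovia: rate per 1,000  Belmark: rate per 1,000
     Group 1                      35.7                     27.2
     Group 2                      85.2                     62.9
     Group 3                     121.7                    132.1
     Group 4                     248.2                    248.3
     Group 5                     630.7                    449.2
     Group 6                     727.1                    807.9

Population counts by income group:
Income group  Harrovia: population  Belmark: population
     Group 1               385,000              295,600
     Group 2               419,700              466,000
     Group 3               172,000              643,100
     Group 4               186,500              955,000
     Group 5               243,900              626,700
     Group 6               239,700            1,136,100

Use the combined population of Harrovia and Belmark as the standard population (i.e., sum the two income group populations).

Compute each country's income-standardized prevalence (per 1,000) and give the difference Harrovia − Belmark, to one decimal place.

11.1

Combined standard total = 5,769,300; weights = 0.1180, 0.1535, 0.1413, 0.1979, 0.1509, 0.2385.
Harrovia: 0.1180×35.7 + 0.1535×85.2 + 0.1413×121.7 + 0.1979×248.2 + 0.1509×630.7 + 0.2385×727.1 = 352.1586 per 1,000.
Belmark: 0.1180×27.2 + 0.1535×62.9 + 0.1413×132.1 + 0.1979×248.3 + 0.1509×449.2 + 0.2385×807.9 = 341.1011 per 1,000.
Difference = 352.1586 − 341.1011 = 11.0575.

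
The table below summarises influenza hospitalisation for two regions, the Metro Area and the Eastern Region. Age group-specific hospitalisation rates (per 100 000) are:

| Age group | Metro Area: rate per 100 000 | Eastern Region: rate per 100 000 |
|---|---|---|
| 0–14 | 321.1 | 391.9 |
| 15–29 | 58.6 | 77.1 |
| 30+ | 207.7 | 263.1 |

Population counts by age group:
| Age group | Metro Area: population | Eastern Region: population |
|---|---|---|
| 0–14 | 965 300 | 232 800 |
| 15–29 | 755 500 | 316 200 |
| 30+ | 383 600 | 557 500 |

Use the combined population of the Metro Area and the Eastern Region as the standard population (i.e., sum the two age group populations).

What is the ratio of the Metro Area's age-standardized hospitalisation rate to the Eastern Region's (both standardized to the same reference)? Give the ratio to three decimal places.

0.804

Combined standard total = 3 210 900; weights = 0.3731, 0.3338, 0.2931.
The Metro Area: 0.3731×321.1 + 0.3338×58.6 + 0.2931×207.7 = 200.2485 per 100 000.
The Eastern Region: 0.3731×391.9 + 0.3338×77.1 + 0.2931×263.1 = 249.0787 per 100 000.
Ratio = 200.2485 ÷ 249.0787 = 0.80396.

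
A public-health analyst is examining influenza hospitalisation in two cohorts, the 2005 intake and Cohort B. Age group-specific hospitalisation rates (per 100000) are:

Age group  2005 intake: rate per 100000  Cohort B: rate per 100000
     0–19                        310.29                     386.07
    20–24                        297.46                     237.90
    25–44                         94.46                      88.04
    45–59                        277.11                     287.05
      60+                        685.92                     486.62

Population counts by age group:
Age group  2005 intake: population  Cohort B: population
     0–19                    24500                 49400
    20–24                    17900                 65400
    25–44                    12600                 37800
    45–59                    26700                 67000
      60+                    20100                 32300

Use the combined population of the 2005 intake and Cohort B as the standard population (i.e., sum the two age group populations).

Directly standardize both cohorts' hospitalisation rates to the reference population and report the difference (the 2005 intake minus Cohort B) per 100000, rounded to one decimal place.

Combined standard total = 353700; weights = 0.2089, 0.2355, 0.1425, 0.2649, 0.1481.
The 2005 intake: 0.2089×310.29 + 0.2355×297.46 + 0.1425×94.46 + 0.2649×277.11 + 0.1481×685.92 = 323.3731 per 100000.
Cohort B: 0.2089×386.07 + 0.2355×237.90 + 0.1425×88.04 + 0.2649×287.05 + 0.1481×486.62 = 297.3716 per 100000.
Difference = 323.3731 − 297.3716 = 26.0015.

26.0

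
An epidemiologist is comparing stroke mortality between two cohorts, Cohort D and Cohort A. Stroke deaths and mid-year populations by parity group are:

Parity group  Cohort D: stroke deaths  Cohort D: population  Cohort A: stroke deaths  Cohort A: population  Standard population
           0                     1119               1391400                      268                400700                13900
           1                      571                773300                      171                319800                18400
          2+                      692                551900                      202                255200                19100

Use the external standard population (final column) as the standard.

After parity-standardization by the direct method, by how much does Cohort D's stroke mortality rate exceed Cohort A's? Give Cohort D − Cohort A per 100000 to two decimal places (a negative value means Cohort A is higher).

28.13

Parity-specific rates per 100000 for Cohort D: 80.42, 73.84, 125.39.
For Cohort A: 66.88, 53.47, 79.15.
Standard total = 51400; weights = 0.2704, 0.3580, 0.3716.
Cohort D: 0.2704×80.42 + 0.3580×73.84 + 0.3716×125.39 = 94.7738 per 100000.
Cohort A: 0.2704×66.88 + 0.3580×53.47 + 0.3716×79.15 = 66.6415 per 100000.
Difference = 94.7738 − 66.6415 = 28.1323.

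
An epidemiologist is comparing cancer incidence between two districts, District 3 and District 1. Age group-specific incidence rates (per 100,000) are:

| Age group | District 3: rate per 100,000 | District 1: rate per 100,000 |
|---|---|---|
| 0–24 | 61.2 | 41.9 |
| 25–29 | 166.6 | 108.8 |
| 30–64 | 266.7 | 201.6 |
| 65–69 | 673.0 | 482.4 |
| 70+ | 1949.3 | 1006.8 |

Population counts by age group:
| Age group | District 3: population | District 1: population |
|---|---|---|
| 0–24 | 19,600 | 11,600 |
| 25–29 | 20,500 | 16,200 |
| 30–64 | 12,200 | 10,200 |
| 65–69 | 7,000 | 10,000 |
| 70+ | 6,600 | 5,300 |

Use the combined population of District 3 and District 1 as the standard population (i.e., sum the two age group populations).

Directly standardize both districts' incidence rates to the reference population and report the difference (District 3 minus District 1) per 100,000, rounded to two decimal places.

Combined standard total = 119,200; weights = 0.2617, 0.3079, 0.1879, 0.1426, 0.0998.
District 3: 0.2617×61.2 + 0.3079×166.6 + 0.1879×266.7 + 0.1426×673.0 + 0.0998×1949.3 = 408.0152 per 100,000.
District 1: 0.2617×41.9 + 0.3079×108.8 + 0.1879×201.6 + 0.1426×482.4 + 0.0998×1006.8 = 251.6594 per 100,000.
Difference = 408.0152 − 251.6594 = 156.3558.

156.36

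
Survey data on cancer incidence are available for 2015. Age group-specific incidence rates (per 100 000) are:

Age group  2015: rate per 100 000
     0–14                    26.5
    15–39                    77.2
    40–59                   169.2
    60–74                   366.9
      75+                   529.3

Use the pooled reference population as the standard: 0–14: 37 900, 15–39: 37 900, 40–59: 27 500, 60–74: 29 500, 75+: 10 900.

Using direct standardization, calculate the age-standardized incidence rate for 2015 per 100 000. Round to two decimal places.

Standard total = 143 700; weights = 0.2637, 0.2637, 0.1914, 0.2053, 0.0759.
Standardized rate: 0.2637×26.5 + 0.2637×77.2 + 0.1914×169.2 + 0.2053×366.9 + 0.0759×529.3 = 175.1994 per 100 000.

175.20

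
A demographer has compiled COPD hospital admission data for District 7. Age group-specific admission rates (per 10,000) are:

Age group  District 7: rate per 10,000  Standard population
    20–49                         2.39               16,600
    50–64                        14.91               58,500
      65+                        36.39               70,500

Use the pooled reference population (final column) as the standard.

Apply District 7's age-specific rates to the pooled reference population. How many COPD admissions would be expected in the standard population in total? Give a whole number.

Expected COPD admissions = Σ (standard pop × age-specific rate ÷ 10,000)
= 16,600×2.39/10,000 + 58,500×14.91/10,000 + 70,500×36.39/10,000
= 3.97 + 87.22 + 256.55 = 347.74.

348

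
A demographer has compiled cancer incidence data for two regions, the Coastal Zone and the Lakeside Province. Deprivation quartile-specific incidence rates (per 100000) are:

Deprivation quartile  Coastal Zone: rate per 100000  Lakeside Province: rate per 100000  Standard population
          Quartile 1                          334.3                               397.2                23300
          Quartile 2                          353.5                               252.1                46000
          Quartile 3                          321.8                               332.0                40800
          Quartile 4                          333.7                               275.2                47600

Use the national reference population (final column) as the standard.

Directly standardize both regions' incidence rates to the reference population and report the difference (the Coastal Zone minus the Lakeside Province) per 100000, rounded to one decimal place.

Standard total = 157700; weights = 0.1477, 0.2917, 0.2587, 0.3018.
The Coastal Zone: 0.1477×334.3 + 0.2917×353.5 + 0.2587×321.8 + 0.3018×333.7 = 336.4854 per 100000.
The Lakeside Province: 0.1477×397.2 + 0.2917×252.1 + 0.2587×332.0 + 0.3018×275.2 = 301.1825 per 100000.
Difference = 336.4854 − 301.1825 = 35.3029.

35.3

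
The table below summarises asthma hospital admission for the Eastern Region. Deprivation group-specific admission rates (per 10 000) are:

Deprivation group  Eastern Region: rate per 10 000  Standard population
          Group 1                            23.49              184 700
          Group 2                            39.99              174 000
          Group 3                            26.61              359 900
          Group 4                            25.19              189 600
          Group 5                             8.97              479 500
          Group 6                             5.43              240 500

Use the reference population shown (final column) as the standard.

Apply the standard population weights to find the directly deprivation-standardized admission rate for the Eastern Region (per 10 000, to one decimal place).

Standard total = 1 628 200; weights = 0.1134, 0.1069, 0.2210, 0.1164, 0.2945, 0.1477.
Standardized rate: 0.1134×23.49 + 0.1069×39.99 + 0.2210×26.61 + 0.1164×25.19 + 0.2945×8.97 + 0.1477×5.43 = 19.1972 per 10 000.

19.2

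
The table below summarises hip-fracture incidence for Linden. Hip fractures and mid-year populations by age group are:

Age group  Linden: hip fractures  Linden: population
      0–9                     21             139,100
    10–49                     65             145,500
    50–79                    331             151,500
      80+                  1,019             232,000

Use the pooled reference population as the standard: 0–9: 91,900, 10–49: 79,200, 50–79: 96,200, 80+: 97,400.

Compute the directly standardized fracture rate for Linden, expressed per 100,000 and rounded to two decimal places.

188.44

Age-specific rates per 100,000 for Linden: 15.10, 44.67, 218.48, 439.22.
Standard total = 364,700; weights = 0.2520, 0.2172, 0.2638, 0.2671.
Standardized rate: 0.2520×15.10 + 0.2172×44.67 + 0.2638×218.48 + 0.2671×439.22 = 188.4397 per 100,000.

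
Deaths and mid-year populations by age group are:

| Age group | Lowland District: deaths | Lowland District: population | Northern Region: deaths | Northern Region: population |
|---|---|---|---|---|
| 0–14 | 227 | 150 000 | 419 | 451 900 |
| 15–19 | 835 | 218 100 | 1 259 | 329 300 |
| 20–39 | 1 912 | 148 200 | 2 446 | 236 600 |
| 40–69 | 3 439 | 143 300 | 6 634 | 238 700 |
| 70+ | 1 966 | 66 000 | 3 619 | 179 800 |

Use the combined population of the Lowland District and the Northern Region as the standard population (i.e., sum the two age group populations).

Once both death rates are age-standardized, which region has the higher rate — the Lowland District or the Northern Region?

Lowland District

Age-specific rates per 100 000 for the Lowland District: 151.33, 382.85, 1290.15, 2399.86, 2978.79.
For the Northern Region: 92.72, 382.33, 1033.81, 2779.22, 2012.79.
Combined standard total = 2 161 900; weights = 0.2784, 0.2532, 0.1780, 0.1767, 0.1137.
The Lowland District: 0.2784×151.33 + 0.2532×382.85 + 0.1780×1290.15 + 0.1767×2399.86 + 0.1137×2978.79 = 1131.4319 per 100 000.
The Northern Region: 0.2784×92.72 + 0.2532×382.33 + 0.1780×1033.81 + 0.1767×2779.22 + 0.1137×2012.79 = 1026.5557 per 100 000.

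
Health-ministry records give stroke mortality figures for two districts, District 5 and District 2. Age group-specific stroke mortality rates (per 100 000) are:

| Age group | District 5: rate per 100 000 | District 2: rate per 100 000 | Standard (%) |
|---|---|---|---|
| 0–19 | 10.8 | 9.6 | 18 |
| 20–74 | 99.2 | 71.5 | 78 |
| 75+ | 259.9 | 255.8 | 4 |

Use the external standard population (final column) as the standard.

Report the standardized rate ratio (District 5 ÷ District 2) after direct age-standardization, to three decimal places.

1.325

Standard weights: 0.18, 0.78, 0.04.
District 5: 0.1800×10.8 + 0.7800×99.2 + 0.0400×259.9 = 89.7160 per 100 000.
District 2: 0.1800×9.6 + 0.7800×71.5 + 0.0400×255.8 = 67.7300 per 100 000.
Ratio = 89.7160 ÷ 67.7300 = 1.32461.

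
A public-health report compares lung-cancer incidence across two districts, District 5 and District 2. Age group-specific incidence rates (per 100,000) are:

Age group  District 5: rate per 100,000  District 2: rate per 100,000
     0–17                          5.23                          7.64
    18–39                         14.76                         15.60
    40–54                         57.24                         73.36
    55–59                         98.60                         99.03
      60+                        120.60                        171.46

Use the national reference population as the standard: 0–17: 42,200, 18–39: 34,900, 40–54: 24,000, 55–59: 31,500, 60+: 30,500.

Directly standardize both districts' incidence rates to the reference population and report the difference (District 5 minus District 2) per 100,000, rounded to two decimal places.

-12.77

Standard total = 163,100; weights = 0.2587, 0.2140, 0.1471, 0.1931, 0.1870.
District 5: 0.2587×5.23 + 0.2140×14.76 + 0.1471×57.24 + 0.1931×98.60 + 0.1870×120.60 = 54.5297 per 100,000.
District 2: 0.2587×7.64 + 0.2140×15.60 + 0.1471×73.36 + 0.1931×99.03 + 0.1870×171.46 = 67.2990 per 100,000.
Difference = 54.5297 − 67.2990 = -12.7693.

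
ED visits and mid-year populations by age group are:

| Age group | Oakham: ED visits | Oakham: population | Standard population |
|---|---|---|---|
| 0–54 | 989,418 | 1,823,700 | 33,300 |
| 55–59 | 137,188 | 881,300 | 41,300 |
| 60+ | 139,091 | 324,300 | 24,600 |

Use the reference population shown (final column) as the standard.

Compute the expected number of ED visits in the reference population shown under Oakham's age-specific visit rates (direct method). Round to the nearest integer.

Age-specific rates per 1,000 for Oakham: 542.533, 155.665, 428.896.
Expected ED visits = Σ (standard pop × age-specific rate ÷ 1,000)
= 33,300×542.533/1,000 + 41,300×155.665/1,000 + 24,600×428.896/1,000
= 18066.36 + 6428.98 + 10550.84 = 35046.19.

35046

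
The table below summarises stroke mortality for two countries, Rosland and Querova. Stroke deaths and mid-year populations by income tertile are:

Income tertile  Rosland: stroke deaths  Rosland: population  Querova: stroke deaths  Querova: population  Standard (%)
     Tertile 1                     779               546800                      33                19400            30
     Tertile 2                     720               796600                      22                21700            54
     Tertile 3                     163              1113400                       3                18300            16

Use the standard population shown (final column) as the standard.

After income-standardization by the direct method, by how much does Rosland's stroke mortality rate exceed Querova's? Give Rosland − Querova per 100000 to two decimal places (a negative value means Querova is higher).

-14.51

Income-specific rates per 100000 for Rosland: 142.47, 90.38, 14.64.
For Querova: 170.10, 101.38, 16.39.
Standard weights: 0.30, 0.54, 0.16.
Rosland: 0.3000×142.47 + 0.5400×90.38 + 0.1600×14.64 = 93.8894 per 100000.
Querova: 0.3000×170.10 + 0.5400×101.38 + 0.1600×16.39 = 108.4004 per 100000.
Difference = 93.8894 − 108.4004 = -14.5110.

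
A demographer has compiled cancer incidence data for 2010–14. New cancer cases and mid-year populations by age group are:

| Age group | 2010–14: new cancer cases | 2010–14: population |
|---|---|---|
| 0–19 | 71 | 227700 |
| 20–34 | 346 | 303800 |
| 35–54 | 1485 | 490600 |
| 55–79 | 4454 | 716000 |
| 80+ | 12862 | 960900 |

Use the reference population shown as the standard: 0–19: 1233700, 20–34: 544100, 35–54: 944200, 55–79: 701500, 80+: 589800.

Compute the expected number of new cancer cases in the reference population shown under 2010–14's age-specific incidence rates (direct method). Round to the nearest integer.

Age-specific rates per 100000 for 2010–14: 31.18, 113.89, 302.69, 622.07, 1338.54.
Expected new cancer cases = Σ (standard pop × age-specific rate ÷ 100000)
= 1233700×31.18/100000 + 544100×113.89/100000 + 944200×302.69/100000 + 701500×622.07/100000 + 589800×1338.54/100000
= 384.68 + 619.68 + 2858.00 + 4363.80 + 7894.69 = 16120.86.

16121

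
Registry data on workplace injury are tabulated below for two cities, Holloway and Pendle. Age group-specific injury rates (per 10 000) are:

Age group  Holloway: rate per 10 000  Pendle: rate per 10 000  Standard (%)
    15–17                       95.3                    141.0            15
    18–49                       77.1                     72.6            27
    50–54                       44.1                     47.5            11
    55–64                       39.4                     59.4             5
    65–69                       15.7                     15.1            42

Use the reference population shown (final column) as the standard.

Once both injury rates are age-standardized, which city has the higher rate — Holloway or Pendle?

Pendle

Standard weights: 0.15, 0.27, 0.11, 0.05, 0.42.
Holloway: 0.1500×95.3 + 0.2700×77.1 + 0.1100×44.1 + 0.0500×39.4 + 0.4200×15.7 = 48.5270 per 10 000.
Pendle: 0.1500×141.0 + 0.2700×72.6 + 0.1100×47.5 + 0.0500×59.4 + 0.4200×15.1 = 55.2890 per 10 000.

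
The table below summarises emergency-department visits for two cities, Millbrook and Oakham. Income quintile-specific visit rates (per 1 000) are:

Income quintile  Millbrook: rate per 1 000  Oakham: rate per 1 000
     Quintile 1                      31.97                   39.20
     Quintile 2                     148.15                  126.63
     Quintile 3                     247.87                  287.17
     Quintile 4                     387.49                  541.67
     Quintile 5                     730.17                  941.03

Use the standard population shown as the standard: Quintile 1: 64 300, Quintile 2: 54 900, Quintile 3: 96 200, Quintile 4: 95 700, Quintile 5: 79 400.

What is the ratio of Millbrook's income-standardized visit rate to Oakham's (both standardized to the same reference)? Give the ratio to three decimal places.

Standard total = 390 500; weights = 0.1647, 0.1406, 0.2464, 0.2451, 0.2033.
Millbrook: 0.1647×31.97 + 0.1406×148.15 + 0.2464×247.87 + 0.2451×387.49 + 0.2033×730.17 = 330.5826 per 1 000.
Oakham: 0.1647×39.20 + 0.1406×126.63 + 0.2464×287.17 + 0.2451×541.67 + 0.2033×941.03 = 419.0881 per 1 000.
Ratio = 330.5826 ÷ 419.0881 = 0.78881.

0.789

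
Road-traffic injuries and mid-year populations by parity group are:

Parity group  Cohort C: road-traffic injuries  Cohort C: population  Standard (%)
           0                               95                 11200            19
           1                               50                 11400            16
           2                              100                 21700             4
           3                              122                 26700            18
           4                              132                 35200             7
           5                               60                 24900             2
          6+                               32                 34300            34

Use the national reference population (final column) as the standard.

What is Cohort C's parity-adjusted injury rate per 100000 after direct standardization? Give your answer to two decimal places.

394.81

Parity-specific rates per 100000 for Cohort C: 848.21, 438.60, 460.83, 456.93, 375.00, 240.96, 93.29.
Standard weights: 0.19, 0.16, 0.04, 0.18, 0.07, 0.02, 0.34.
Standardized rate: 0.1900×848.21 + 0.1600×438.60 + 0.0400×460.83 + 0.1800×456.93 + 0.0700×375.00 + 0.0200×240.96 + 0.3400×93.29 = 394.8059 per 100000.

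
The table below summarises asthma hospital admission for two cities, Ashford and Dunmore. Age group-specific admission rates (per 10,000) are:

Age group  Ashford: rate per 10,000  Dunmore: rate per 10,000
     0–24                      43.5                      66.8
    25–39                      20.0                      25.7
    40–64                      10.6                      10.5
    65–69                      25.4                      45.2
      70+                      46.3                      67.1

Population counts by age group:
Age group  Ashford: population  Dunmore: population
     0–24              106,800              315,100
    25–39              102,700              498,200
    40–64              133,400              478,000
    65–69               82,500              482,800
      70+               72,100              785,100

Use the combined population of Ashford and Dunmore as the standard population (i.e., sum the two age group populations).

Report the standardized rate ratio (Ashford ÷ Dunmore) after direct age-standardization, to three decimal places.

0.683

Combined standard total = 3,056,700; weights = 0.1380, 0.1966, 0.2000, 0.1849, 0.2804.
Ashford: 0.1380×43.5 + 0.1966×20.0 + 0.2000×10.6 + 0.1849×25.4 + 0.2804×46.3 = 29.7375 per 10,000.
Dunmore: 0.1380×66.8 + 0.1966×25.7 + 0.2000×10.5 + 0.1849×45.2 + 0.2804×67.1 = 43.5487 per 10,000.
Ratio = 29.7375 ÷ 43.5487 = 0.68285.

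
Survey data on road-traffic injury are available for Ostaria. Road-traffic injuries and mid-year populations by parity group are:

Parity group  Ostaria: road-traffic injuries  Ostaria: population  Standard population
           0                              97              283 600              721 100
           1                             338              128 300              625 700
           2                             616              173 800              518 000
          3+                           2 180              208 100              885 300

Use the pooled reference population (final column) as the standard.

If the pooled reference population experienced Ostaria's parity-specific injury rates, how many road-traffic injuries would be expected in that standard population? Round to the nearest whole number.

13005

Parity-specific rates per 100 000 for Ostaria: 34.20, 263.45, 354.43, 1047.57.
Expected road-traffic injuries = Σ (standard pop × parity-specific rate ÷ 100 000)
= 721 100×34.20/100 000 + 625 700×263.45/100 000 + 518 000×354.43/100 000 + 885 300×1047.57/100 000
= 246.64 + 1648.38 + 1835.95 + 9274.17 = 13005.13.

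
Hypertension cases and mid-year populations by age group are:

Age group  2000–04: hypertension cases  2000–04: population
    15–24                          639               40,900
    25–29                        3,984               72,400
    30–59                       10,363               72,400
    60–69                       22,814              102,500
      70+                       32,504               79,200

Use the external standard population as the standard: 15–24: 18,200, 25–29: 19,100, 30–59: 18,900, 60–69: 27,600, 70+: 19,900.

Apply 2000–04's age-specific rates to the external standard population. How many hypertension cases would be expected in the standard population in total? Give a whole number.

Age-specific rates per 1,000 for 2000–04: 15.623, 55.028, 143.135, 222.576, 410.404.
Expected hypertension cases = Σ (standard pop × age-specific rate ÷ 1,000)
= 18,200×15.623/1,000 + 19,100×55.028/1,000 + 18,900×143.135/1,000 + 27,600×222.576/1,000 + 19,900×410.404/1,000
= 284.35 + 1051.03 + 2705.26 + 6143.09 + 8167.04 = 18350.76.

18351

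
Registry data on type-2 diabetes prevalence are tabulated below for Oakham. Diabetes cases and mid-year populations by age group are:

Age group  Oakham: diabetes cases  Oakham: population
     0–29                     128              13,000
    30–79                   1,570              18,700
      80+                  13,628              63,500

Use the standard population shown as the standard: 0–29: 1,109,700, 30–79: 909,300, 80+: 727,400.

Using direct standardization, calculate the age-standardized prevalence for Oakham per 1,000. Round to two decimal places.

Age-specific rates per 1,000 for Oakham: 9.846, 83.957, 214.614.
Standard total = 2,746,400; weights = 0.4041, 0.3311, 0.2649.
Standardized rate: 0.4041×9.846 + 0.3311×83.957 + 0.2649×214.614 = 88.6174 per 1,000.

88.62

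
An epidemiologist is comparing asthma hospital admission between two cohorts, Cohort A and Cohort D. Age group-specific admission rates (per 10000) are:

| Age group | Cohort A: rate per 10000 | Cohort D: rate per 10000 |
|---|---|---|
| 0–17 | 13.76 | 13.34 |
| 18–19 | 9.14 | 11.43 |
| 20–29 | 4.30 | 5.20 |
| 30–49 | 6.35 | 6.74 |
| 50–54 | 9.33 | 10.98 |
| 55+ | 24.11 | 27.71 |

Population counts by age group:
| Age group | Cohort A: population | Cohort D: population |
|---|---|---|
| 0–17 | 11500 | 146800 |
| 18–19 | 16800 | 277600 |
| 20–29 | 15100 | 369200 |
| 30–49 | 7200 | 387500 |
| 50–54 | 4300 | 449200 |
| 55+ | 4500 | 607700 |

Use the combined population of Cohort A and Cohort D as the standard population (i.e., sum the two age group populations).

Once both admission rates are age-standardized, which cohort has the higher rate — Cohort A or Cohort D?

Combined standard total = 2297400; weights = 0.0689, 0.1281, 0.1673, 0.1718, 0.1974, 0.2665.
Cohort A: 0.0689×13.76 + 0.1281×9.14 + 0.1673×4.30 + 0.1718×6.35 + 0.1974×9.33 + 0.2665×24.11 = 12.1960 per 10000.
Cohort D: 0.0689×13.34 + 0.1281×11.43 + 0.1673×5.20 + 0.1718×6.74 + 0.1974×10.98 + 0.2665×27.71 = 13.9631 per 10000.

Cohort D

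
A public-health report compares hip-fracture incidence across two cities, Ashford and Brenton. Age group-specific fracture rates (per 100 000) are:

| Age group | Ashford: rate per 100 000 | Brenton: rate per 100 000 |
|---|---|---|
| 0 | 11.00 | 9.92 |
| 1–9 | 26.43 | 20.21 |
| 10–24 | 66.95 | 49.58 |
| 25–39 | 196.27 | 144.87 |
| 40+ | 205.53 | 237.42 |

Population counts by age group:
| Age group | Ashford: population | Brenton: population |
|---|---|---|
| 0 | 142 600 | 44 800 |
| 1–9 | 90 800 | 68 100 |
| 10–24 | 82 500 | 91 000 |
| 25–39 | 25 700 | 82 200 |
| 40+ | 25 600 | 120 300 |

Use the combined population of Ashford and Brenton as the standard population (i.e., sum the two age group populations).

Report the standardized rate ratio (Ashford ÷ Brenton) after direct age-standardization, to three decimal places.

1.080

Combined standard total = 773 600; weights = 0.2422, 0.2054, 0.2243, 0.1395, 0.1886.
Ashford: 0.2422×11.00 + 0.2054×26.43 + 0.2243×66.95 + 0.1395×196.27 + 0.1886×205.53 = 89.2468 per 100 000.
Brenton: 0.2422×9.92 + 0.2054×20.21 + 0.2243×49.58 + 0.1395×144.87 + 0.1886×237.42 = 82.6571 per 100 000.
Ratio = 89.2468 ÷ 82.6571 = 1.07972.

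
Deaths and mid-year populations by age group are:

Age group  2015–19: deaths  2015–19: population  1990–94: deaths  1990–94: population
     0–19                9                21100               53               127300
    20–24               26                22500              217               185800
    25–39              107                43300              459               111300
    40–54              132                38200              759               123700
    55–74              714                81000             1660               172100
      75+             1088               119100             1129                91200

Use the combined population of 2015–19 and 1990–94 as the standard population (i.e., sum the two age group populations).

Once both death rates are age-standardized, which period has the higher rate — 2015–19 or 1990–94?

Age-specific rates per 100000 for 2015–19: 42.65, 115.56, 247.11, 345.55, 881.48, 913.52.
For 1990–94: 41.63, 116.79, 412.40, 613.58, 964.56, 1237.94.
Combined standard total = 1136600; weights = 0.1306, 0.1833, 0.1360, 0.1424, 0.2227, 0.1850.
2015–19: 0.1306×42.65 + 0.1833×115.56 + 0.1360×247.11 + 0.1424×345.55 + 0.2227×881.48 + 0.1850×913.52 = 474.8936 per 100000.
1990–94: 0.1306×41.63 + 0.1833×116.79 + 0.1360×412.40 + 0.1424×613.58 + 0.2227×964.56 + 0.1850×1237.94 = 614.1734 per 100000.
The crude rates (638.38 vs 527.11) would put 2015–19 higher, but that reflects its age composition; once standardized to a common age structure, 1990–94 has the higher underlying rate.

1990–94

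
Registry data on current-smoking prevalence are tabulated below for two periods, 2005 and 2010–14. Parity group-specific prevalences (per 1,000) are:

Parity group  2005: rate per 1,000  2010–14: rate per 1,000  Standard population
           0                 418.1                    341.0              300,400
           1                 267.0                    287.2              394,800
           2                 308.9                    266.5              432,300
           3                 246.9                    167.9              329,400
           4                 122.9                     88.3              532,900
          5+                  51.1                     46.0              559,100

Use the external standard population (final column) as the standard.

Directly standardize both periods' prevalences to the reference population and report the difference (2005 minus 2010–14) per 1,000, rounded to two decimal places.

31.71

Standard total = 2,548,900; weights = 0.1179, 0.1549, 0.1696, 0.1292, 0.2091, 0.2193.
2005: 0.1179×418.1 + 0.1549×267.0 + 0.1696×308.9 + 0.1292×246.9 + 0.2091×122.9 + 0.2193×51.1 = 211.8320 per 1,000.
2010–14: 0.1179×341.0 + 0.1549×287.2 + 0.1696×266.5 + 0.1292×167.9 + 0.2091×88.3 + 0.2193×46.0 = 180.1212 per 1,000.
Difference = 211.8320 − 180.1212 = 31.7108.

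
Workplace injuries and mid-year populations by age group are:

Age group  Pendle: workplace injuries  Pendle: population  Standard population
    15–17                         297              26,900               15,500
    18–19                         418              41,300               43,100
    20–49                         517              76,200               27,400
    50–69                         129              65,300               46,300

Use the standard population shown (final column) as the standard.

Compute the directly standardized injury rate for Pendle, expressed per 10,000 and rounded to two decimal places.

66.87

Age-specific rates per 10,000 for Pendle: 110.41, 101.21, 67.85, 19.75.
Standard total = 132,300; weights = 0.1172, 0.3258, 0.2071, 0.3500.
Standardized rate: 0.1172×110.41 + 0.3258×101.21 + 0.2071×67.85 + 0.3500×19.75 = 66.8723 per 10,000.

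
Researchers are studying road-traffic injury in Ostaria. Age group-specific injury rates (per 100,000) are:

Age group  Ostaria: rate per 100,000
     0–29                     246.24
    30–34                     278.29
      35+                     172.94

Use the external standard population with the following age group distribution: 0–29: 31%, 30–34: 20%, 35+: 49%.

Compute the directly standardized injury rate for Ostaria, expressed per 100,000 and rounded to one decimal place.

Standard weights: 0.31, 0.20, 0.49.
Standardized rate: 0.3100×246.24 + 0.2000×278.29 + 0.4900×172.94 = 216.7330 per 100,000.

216.7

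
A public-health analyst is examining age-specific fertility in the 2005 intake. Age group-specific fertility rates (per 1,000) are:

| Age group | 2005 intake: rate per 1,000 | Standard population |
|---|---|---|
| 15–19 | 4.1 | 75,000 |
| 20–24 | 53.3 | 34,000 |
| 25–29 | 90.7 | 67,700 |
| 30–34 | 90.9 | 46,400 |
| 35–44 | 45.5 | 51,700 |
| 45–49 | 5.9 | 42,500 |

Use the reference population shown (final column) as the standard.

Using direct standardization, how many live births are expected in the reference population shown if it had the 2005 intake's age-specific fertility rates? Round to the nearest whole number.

Expected live births = Σ (standard pop × age-specific rate ÷ 1,000)
= 75,000×4.1/1,000 + 34,000×53.3/1,000 + 67,700×90.7/1,000 + 46,400×90.9/1,000 + 51,700×45.5/1,000 + 42,500×5.9/1,000
= 307.50 + 1812.20 + 6140.39 + 4217.76 + 2352.35 + 250.75 = 15080.95.

15081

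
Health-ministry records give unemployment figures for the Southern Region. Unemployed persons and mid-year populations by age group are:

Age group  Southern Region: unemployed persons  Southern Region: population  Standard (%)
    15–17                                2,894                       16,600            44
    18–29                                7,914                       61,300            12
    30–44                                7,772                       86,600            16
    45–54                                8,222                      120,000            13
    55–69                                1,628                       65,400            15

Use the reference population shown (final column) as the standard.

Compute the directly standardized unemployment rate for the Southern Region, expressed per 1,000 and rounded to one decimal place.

Age-specific rates per 1,000 for the Southern Region: 174.337, 129.103, 89.746, 68.517, 24.893.
Standard weights: 0.44, 0.12, 0.16, 0.13, 0.15.
Standardized rate: 0.4400×174.337 + 0.1200×129.103 + 0.1600×89.746 + 0.1300×68.517 + 0.1500×24.893 = 119.2012 per 1,000.

119.2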